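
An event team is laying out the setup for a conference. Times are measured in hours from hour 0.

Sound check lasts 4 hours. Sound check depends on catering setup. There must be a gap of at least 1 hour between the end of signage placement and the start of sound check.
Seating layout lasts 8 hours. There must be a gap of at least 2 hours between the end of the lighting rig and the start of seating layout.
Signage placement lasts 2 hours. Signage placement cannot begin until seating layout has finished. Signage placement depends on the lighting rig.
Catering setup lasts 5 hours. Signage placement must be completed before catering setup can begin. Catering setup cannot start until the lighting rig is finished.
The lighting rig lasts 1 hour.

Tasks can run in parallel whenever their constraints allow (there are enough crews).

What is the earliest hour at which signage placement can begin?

The lighting rig has no prerequisites, so it starts at hour 0 and finishes at hour 1.
Seating layout waits on the lighting rig (finishes hour 1, plus 2-hour gap → hour 3), so it starts at hour 3 and finishes at 3 + 8 = hour 11.
Signage placement waits on seating layout (finishes hour 11); the lighting rig (finishes hour 1). The latest of these is hour 11, which is the earliest signage placement can start.

11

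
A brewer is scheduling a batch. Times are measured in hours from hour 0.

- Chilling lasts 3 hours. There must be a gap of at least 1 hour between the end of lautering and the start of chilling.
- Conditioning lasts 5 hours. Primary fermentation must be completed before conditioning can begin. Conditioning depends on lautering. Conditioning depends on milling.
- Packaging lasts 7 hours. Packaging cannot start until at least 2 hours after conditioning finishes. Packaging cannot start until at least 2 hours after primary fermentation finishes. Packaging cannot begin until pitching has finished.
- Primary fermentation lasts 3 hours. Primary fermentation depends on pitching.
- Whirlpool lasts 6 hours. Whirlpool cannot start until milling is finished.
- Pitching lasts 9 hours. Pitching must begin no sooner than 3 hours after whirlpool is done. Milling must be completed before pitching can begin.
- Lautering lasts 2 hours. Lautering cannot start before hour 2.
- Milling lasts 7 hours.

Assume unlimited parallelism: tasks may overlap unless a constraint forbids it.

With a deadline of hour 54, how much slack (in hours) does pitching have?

Nothing blocks milling, so it runs from hour 0 to hour 7.
Whirlpool waits on milling (finishes hour 7), so it starts at hour 7 and finishes at 7 + 6 = hour 13.
Pitching needs all of whirlpool (finishes hour 13, plus 3-hour gap → hour 16); milling (finishes hour 7). That puts its earliest start at hour 16; it finishes at 16 + 9 = hour 25.

Working backward from the deadline:
Nothing follows packaging; the deadline of hour 54 is its only limit. It must start by 54 − 7 = hour 47.
Conditioning has to be done before packaging (must start by hour 47, minus 2-hour gap → hour 45). That means finishing by hour 45, i.e. starting by 45 − 5 = hour 40.
Primary fermentation feeds conditioning (must start by hour 40); packaging (must start by hour 47, minus 2-hour gap → hour 45). Taking the minimum, primary fermentation must finish by hour 40 and start by 40 − 3 = hour 37.
For pitching: primary fermentation (must start by hour 37); packaging (must start by hour 47). The most restrictive is hour 37; with a 9-hour duration, pitching must start by hour 28.
So pitching can start as early as hour 16 and as late as hour 28, giving 28 − 16 = 12 hours of slack.

12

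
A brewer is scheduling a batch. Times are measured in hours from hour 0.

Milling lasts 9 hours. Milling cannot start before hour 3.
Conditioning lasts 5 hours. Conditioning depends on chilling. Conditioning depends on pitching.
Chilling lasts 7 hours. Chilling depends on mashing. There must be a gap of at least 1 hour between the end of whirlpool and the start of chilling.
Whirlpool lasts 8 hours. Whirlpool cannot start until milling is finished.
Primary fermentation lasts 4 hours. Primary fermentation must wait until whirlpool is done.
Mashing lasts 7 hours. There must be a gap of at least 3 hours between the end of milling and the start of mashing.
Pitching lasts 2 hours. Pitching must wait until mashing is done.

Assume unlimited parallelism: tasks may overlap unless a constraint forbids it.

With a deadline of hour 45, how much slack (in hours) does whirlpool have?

After its own release at hour 3, milling can start at hour 3 and finishes at hour 12.
After milling (finishes hour 12), whirlpool can start at hour 12 and finishes at hour 20.

Working backward from the deadline:
To finish by hour 45, conditioning (duration 5) must start no later than hour 40.
Since conditioning (must start by hour 40) depends on it, chilling must finish by hour 40. Backing off its 7-hour duration gives a latest start of hour 33.
Nothing follows primary fermentation; the deadline of hour 45 is its only limit. It must start by 45 − 4 = hour 41.
Whirlpool feeds chilling (must start by hour 33, minus 1-hour gap → hour 32); primary fermentation (must start by hour 41). Taking the minimum, whirlpool must finish by hour 32 and start by 32 − 8 = hour 24.
So whirlpool can start as early as hour 12 and as late as hour 24, giving 24 − 12 = 12 hours of slack.

12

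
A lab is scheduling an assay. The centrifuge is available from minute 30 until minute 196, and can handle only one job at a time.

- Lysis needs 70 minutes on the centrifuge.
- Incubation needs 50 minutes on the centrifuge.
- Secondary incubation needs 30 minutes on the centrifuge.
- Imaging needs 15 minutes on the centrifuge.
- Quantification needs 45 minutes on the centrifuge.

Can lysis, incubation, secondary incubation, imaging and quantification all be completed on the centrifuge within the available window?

The centrifuge window is 196 − 30 = 166 minutes.
Running back to back, the jobs need 70 + 50 + 30 + 15 + 45 = 210 minutes on the centrifuge.
Since 210 > 166, they cannot all fit.

No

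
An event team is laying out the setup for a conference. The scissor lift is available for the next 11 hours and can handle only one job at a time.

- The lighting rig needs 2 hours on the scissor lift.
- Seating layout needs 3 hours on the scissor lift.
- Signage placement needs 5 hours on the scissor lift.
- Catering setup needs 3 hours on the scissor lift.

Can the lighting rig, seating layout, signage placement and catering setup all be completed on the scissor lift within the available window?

No

Running back to back, the jobs need 2 + 3 + 5 + 3 = 13 hours on the scissor lift.
Since 13 > 11, they cannot all fit.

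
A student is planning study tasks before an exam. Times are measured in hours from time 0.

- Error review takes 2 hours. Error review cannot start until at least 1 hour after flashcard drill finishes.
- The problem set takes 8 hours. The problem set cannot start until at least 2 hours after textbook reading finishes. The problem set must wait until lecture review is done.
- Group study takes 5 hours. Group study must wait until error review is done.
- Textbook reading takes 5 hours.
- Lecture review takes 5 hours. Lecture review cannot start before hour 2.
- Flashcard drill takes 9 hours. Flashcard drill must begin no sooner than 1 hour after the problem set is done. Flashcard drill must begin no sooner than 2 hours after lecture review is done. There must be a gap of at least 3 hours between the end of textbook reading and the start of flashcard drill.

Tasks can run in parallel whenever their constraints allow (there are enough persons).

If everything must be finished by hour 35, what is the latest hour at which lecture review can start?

To finish by hour 35, group study (duration 5) must start no later than hour 30.
Error review feeds into group study (must start by hour 30); so error review must finish by hour 30 and therefore start by hour 28.
Flashcard drill feeds into error review (must start by hour 28, minus 1-hour gap → hour 27); so flashcard drill must finish by hour 27 and therefore start by hour 18.
The problem set has to be done before flashcard drill (must start by hour 18, minus 1-hour gap → hour 17). That means finishing by hour 17, i.e. starting by 17 − 8 = hour 9.
Lecture review must finish in time for the problem set (must start by hour 9); flashcard drill (must start by hour 18, minus 2-hour gap → hour 16). The tightest is hour 9, so lecture review must start by 9 − 5 = hour 4.

4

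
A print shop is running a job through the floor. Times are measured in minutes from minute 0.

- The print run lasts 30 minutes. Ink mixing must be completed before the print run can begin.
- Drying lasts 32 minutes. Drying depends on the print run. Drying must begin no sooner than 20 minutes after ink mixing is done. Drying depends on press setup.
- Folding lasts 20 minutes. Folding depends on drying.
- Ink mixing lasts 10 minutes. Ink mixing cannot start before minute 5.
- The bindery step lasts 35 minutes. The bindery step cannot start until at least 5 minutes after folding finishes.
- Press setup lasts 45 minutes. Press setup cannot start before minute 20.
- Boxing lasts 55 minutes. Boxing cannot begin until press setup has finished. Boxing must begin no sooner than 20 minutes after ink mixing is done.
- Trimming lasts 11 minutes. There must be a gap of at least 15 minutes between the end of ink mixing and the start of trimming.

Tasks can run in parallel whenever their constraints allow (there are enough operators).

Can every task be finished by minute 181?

Yes

Press setup waits on its own release at minute 20, so it starts at minute 20 and finishes at 20 + 45 = minute 65.
Ink mixing waits on its own release at minute 5, so it starts at minute 5 and finishes at 5 + 10 = minute 15.
Boxing has to wait for press setup (finishes minute 65); ink mixing (finishes minute 15, plus 20-minute gap → minute 35). The latest of these is minute 65, so boxing runs minute 65 to 65 + 55 = minute 120.
Trimming waits on ink mixing (finishes minute 15, plus 15-minute gap → minute 30), so it starts at minute 30 and finishes at 30 + 11 = minute 41.
After ink mixing (finishes minute 15), the print run can start at minute 15 and finishes at minute 45.
Drying cannot start until the print run (finishes minute 45); ink mixing (finishes minute 15, plus 20-minute gap → minute 35); press setup (finishes minute 65). The controlling bound is minute 65, so drying finishes at 65 + 32 = minute 97.
Folding cannot begin until drying (finishes minute 97). It runs from minute 97 to 97 + 20 = minute 117.
The bindery step waits on folding (finishes minute 117, plus 5-minute gap → minute 122), so it starts at minute 122 and finishes at 122 + 35 = minute 157.
Every task is finished by minute 157, which is no later than the deadline of 181, so the schedule is feasible.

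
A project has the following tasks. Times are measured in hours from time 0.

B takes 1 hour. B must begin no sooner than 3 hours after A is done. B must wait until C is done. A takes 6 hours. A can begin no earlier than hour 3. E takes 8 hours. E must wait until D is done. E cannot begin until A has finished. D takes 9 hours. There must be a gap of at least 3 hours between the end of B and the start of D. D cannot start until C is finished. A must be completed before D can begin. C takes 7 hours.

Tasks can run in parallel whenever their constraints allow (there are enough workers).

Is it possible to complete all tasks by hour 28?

No

C can start immediately at hour 0; it finishes at hour 7.
A cannot begin until its own release at hour 3. It runs from hour 3 to 3 + 6 = hour 9.
B cannot start until A (finishes hour 9, plus 3-hour gap → hour 12); C (finishes hour 7). The controlling bound is hour 12, so B finishes at 12 + 1 = hour 13.
For D: B (finishes hour 13, plus 3-hour gap → hour 16); C (finishes hour 7); A (finishes hour 9). Taking the maximum gives a start of hour 16, and it finishes at 16 + 9 = hour 25.
E needs all of D (finishes hour 25); A (finishes hour 9). That puts its earliest start at hour 25; it finishes at 25 + 8 = hour 33.
The earliest everything can be done is hour 33, which is after the deadline of 28, so it is not possible.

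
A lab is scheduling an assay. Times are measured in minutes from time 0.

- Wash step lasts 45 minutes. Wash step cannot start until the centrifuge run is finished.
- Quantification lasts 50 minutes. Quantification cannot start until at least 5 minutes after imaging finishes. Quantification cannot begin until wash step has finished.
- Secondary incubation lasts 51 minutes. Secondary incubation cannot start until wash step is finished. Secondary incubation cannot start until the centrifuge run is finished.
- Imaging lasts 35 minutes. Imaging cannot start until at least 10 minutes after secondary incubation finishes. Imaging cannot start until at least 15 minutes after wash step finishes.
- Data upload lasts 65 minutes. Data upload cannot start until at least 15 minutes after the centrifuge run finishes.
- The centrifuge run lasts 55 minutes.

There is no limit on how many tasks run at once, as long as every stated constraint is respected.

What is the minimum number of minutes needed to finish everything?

Nothing blocks the centrifuge run, so it runs from minute 0 to minute 55.
Data upload waits on the centrifuge run (finishes minute 55, plus 15-minute gap → minute 70), so it starts at minute 70 and finishes at 70 + 65 = minute 135.
Wash step cannot begin until the centrifuge run (finishes minute 55). It runs from minute 55 to 55 + 45 = minute 100.
Secondary incubation has to wait for wash step (finishes minute 100); the centrifuge run (finishes minute 55). The latest of these is minute 100, so secondary incubation runs minute 100 to 100 + 51 = minute 151.
Imaging needs all of secondary incubation (finishes minute 151, plus 10-minute gap → minute 161); wash step (finishes minute 100, plus 15-minute gap → minute 115). That puts its earliest start at minute 161; it finishes at 161 + 35 = minute 196.
Quantification cannot start until imaging (finishes minute 196, plus 5-minute gap → minute 201); wash step (finishes minute 100). The controlling bound is minute 201, so quantification finishes at 201 + 50 = minute 251.
All tasks are finished once the last one completes. Finish times: The centrifuge run at 55, Wash step at 100, Secondary incubation at 151, Imaging at 196, Quantification at 251, Data upload at 135. The latest is minute 251.

251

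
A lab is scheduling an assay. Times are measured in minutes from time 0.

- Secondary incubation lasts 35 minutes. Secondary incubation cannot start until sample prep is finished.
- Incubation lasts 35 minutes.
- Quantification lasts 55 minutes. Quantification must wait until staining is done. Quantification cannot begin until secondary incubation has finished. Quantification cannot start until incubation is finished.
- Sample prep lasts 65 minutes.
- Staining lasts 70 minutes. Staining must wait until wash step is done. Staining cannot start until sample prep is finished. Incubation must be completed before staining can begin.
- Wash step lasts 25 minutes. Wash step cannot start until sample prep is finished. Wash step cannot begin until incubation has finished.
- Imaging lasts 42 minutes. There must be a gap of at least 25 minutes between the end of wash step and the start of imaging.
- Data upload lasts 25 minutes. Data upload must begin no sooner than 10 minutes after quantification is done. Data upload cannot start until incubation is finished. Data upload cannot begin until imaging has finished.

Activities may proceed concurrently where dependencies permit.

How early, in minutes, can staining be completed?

160

Nothing blocks incubation, so it runs from minute 0 to minute 35.
Sample prep has no prerequisites, so it starts at minute 0 and finishes at minute 65.
Wash step cannot start until sample prep (finishes minute 65); incubation (finishes minute 35). The controlling bound is minute 65, so wash step finishes at 65 + 25 = minute 90.
Staining has to wait for wash step (finishes minute 90); sample prep (finishes minute 65); incubation (finishes minute 35). The latest of these is minute 90, so staining runs minute 90 to 90 + 70 = minute 160.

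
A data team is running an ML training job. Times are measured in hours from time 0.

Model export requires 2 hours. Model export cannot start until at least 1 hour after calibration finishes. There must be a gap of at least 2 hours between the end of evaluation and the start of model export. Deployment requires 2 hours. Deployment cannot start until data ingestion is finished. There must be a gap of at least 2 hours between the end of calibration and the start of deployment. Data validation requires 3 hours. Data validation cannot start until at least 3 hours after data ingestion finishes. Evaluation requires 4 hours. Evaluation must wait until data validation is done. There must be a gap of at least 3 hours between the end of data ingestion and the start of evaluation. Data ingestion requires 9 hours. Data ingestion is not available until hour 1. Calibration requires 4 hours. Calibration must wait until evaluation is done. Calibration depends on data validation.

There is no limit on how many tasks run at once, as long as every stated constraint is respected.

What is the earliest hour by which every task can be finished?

After its own release at hour 1, data ingestion can start at hour 1 and finishes at hour 10.
Data validation cannot begin until data ingestion (finishes hour 10, plus 3-hour gap → hour 13). It runs from hour 13 to 13 + 3 = hour 16.
Evaluation cannot start until data validation (finishes hour 16); data ingestion (finishes hour 10, plus 3-hour gap → hour 13). The controlling bound is hour 16, so evaluation finishes at 16 + 4 = hour 20.
Calibration has to wait for evaluation (finishes hour 20); data validation (finishes hour 16). The latest of these is hour 20, so calibration runs hour 20 to 20 + 4 = hour 24.
For deployment: data ingestion (finishes hour 10); calibration (finishes hour 24, plus 2-hour gap → hour 26). Taking the maximum gives a start of hour 26, and it finishes at 26 + 2 = hour 28.
Model export needs all of calibration (finishes hour 24, plus 1-hour gap → hour 25); evaluation (finishes hour 20, plus 2-hour gap → hour 22). That puts its earliest start at hour 25; it finishes at 25 + 2 = hour 27.
All tasks are finished once the last one completes. Finish times: Data ingestion at 10, Data validation at 16, Evaluation at 20, Calibration at 24, Model export at 27, Deployment at 28. The latest is hour 28.

28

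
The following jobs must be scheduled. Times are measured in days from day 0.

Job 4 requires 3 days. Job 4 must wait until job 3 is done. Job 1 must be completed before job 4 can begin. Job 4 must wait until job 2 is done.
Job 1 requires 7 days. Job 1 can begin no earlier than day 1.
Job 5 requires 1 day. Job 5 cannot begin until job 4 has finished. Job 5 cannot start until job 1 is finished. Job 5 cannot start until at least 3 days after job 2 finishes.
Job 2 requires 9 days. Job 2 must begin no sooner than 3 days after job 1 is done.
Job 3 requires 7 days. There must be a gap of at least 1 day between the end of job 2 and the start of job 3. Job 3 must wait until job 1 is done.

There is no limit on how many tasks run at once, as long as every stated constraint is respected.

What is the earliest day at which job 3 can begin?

After its own release at day 1, job 1 can start at day 1 and finishes at day 8.
Job 2 cannot begin until job 1 (finishes day 8, plus 3-day gap → day 11). It runs from day 11 to 11 + 9 = day 20.
Job 3 waits on job 2 (finishes day 20, plus 1-day gap → day 21); job 1 (finishes day 8). The latest of these is day 21, which is the earliest job 3 can start.

21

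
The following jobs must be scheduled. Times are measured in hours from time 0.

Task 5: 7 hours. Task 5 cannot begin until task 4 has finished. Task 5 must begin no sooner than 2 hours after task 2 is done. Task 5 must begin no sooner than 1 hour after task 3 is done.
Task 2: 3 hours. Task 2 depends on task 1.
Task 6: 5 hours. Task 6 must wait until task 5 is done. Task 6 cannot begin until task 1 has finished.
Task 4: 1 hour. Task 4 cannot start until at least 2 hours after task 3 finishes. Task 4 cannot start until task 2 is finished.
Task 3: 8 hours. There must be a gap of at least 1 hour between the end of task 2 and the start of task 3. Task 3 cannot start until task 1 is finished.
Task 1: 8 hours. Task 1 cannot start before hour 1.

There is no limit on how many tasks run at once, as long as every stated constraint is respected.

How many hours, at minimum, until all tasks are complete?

Task 1 cannot begin until its own release at hour 1. It runs from hour 1 to 1 + 8 = hour 9.
After task 1 (finishes hour 9), task 2 can start at hour 9 and finishes at hour 12.
For task 3: task 2 (finishes hour 12, plus 1-hour gap → hour 13); task 1 (finishes hour 9). Taking the maximum gives a start of hour 13, and it finishes at 13 + 8 = hour 21.
Task 4 needs all of task 3 (finishes hour 21, plus 2-hour gap → hour 23); task 2 (finishes hour 12). That puts its earliest start at hour 23; it finishes at 23 + 1 = hour 24.
Task 5 needs all of task 4 (finishes hour 24); task 2 (finishes hour 12, plus 2-hour gap → hour 14); task 3 (finishes hour 21, plus 1-hour gap → hour 22). That puts its earliest start at hour 24; it finishes at 24 + 7 = hour 31.
Task 6 needs all of task 5 (finishes hour 31); task 1 (finishes hour 9). That puts its earliest start at hour 31; it finishes at 31 + 5 = hour 36.
All tasks are finished once the last one completes. Finish times: Task 1 at 9, Task 2 at 12, Task 3 at 21, Task 4 at 24, Task 5 at 31, Task 6 at 36. The latest is hour 36.

36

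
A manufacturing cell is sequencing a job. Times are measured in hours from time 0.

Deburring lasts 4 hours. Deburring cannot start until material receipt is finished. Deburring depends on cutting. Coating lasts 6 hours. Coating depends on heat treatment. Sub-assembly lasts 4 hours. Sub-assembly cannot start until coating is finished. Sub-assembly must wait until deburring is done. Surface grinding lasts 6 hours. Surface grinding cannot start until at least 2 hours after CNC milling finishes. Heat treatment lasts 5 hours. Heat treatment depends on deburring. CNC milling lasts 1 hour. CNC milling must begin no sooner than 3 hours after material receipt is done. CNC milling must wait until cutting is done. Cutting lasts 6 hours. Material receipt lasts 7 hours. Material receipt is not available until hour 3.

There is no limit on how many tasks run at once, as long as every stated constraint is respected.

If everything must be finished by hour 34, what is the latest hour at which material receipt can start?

8

Nothing follows sub-assembly; the deadline of hour 34 is its only limit. It must start by 34 − 4 = hour 30.
Coating must finish before sub-assembly (must start by hour 30). With a 6-hour duration, coating must start by 30 − 6 = hour 24.
Heat treatment must finish before coating (must start by hour 24). With a 5-hour duration, heat treatment must start by 24 − 5 = hour 19.
Deburring has several dependents: heat treatment (must start by hour 19); sub-assembly (must start by hour 30). The earliest of those limits is hour 19, so deburring must start by 19 − 4 = hour 15.
To finish by hour 34, surface grinding (duration 6) must start no later than hour 28.
CNC milling feeds into surface grinding (must start by hour 28, minus 2-hour gap → hour 26); so CNC milling must finish by hour 26 and therefore start by hour 25.
Material receipt must finish in time for deburring (must start by hour 15); CNC milling (must start by hour 25, minus 3-hour gap → hour 22). The tightest is hour 15, so material receipt must start by 15 − 7 = hour 8.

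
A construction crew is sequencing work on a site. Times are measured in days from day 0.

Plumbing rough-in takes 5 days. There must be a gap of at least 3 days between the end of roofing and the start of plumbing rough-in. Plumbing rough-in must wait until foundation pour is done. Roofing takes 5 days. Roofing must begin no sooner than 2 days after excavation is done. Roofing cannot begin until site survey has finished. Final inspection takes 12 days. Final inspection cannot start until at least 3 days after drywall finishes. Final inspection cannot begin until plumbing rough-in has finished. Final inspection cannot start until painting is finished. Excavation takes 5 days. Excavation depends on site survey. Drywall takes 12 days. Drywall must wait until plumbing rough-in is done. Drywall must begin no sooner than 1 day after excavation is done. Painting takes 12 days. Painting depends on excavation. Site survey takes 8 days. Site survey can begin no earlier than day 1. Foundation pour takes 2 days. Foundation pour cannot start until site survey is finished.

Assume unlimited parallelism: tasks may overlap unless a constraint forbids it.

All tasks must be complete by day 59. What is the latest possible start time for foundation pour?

Final inspection has no dependents, so it just needs to finish by day 59. Starting by 59 − 12 = day 47 achieves that.
Drywall feeds into final inspection (must start by day 47, minus 3-day gap → day 44); so drywall must finish by day 44 and therefore start by day 32.
Plumbing rough-in feeds drywall (must start by day 32); final inspection (must start by day 47). Taking the minimum, plumbing rough-in must finish by day 32 and start by 32 − 5 = day 27.
Foundation pour feeds into plumbing rough-in (must start by day 27); so foundation pour must finish by day 27 and therefore start by day 25.

25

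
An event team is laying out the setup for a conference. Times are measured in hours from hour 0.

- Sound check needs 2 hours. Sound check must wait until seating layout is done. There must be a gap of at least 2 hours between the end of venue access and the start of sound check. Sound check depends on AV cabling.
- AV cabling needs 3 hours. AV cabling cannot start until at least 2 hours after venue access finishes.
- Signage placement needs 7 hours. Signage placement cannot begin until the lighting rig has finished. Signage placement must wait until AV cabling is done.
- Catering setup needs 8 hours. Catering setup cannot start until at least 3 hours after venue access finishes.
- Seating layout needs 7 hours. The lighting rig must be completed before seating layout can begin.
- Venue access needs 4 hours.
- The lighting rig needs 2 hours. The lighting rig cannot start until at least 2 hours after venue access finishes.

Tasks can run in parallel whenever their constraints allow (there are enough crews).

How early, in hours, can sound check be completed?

Venue access has no prerequisites, so it starts at hour 0 and finishes at hour 4.
AV cabling waits on venue access (finishes hour 4, plus 2-hour gap → hour 6), so it starts at hour 6 and finishes at 6 + 3 = hour 9.
After venue access (finishes hour 4, plus 2-hour gap → hour 6), the lighting rig can start at hour 6 and finishes at hour 8.
Seating layout waits on the lighting rig (finishes hour 8), so it starts at hour 8 and finishes at 8 + 7 = hour 15.
Sound check needs all of seating layout (finishes hour 15); venue access (finishes hour 4, plus 2-hour gap → hour 6); AV cabling (finishes hour 9). That puts its earliest start at hour 15; it finishes at 15 + 2 = hour 17.

17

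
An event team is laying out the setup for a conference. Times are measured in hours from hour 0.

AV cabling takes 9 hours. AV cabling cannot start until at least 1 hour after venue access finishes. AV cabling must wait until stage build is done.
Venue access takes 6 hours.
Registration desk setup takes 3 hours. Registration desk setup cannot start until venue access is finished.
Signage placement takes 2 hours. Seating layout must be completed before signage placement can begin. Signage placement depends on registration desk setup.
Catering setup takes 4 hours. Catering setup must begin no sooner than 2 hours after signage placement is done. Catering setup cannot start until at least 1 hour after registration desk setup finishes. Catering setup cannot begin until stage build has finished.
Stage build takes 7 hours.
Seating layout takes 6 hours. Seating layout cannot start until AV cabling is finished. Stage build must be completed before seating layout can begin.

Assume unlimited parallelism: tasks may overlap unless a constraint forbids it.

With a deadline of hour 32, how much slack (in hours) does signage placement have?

Nothing blocks stage build, so it runs from hour 0 to hour 7.
Venue access has no prerequisites, so it starts at hour 0 and finishes at hour 6.
Registration desk setup waits on venue access (finishes hour 6), so it starts at hour 6 and finishes at 6 + 3 = hour 9.
For AV cabling: venue access (finishes hour 6, plus 1-hour gap → hour 7); stage build (finishes hour 7). Taking the maximum gives a start of hour 7, and it finishes at 7 + 9 = hour 16.
Seating layout has to wait for AV cabling (finishes hour 16); stage build (finishes hour 7). The latest of these is hour 16, so seating layout runs hour 16 to 16 + 6 = hour 22.
Signage placement cannot start until seating layout (finishes hour 22); registration desk setup (finishes hour 9). The controlling bound is hour 22, so signage placement finishes at 22 + 2 = hour 24.

Working backward from the deadline:
To finish by hour 32, catering setup (duration 4) must start no later than hour 28.
Signage placement has to be done before catering setup (must start by hour 28, minus 2-hour gap → hour 26). That means finishing by hour 26, i.e. starting by 26 − 2 = hour 24.
So signage placement can start as early as hour 22 and as late as hour 24, giving 24 − 22 = 2 hours of slack.

2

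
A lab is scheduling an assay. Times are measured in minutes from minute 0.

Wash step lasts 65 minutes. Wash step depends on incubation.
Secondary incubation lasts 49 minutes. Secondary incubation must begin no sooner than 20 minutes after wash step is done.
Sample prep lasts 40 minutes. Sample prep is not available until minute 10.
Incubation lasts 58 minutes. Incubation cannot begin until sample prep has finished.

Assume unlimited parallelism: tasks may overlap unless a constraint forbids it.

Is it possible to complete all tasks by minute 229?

Sample prep cannot begin until its own release at minute 10. It runs from minute 10 to 10 + 40 = minute 50.
Incubation waits on sample prep (finishes minute 50), so it starts at minute 50 and finishes at 50 + 58 = minute 108.
Wash step cannot begin until incubation (finishes minute 108). It runs from minute 108 to 108 + 65 = minute 173.
Secondary incubation waits on wash step (finishes minute 173, plus 20-minute gap → minute 193), so it starts at minute 193 and finishes at 193 + 49 = minute 242.
The earliest everything can be done is minute 242, which is after the deadline of 229, so it is not possible.

No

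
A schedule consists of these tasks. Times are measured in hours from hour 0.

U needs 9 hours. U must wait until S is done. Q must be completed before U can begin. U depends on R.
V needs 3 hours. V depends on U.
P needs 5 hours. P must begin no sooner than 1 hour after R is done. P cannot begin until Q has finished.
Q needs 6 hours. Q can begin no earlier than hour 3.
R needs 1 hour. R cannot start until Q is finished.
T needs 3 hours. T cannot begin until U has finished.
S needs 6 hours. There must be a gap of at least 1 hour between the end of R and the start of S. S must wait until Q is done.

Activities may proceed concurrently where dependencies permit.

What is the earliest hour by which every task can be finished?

Q waits on its own release at hour 3, so it starts at hour 3 and finishes at 3 + 6 = hour 9.
After Q (finishes hour 9), R can start at hour 9 and finishes at hour 10.
For S: R (finishes hour 10, plus 1-hour gap → hour 11); Q (finishes hour 9). Taking the maximum gives a start of hour 11, and it finishes at 11 + 6 = hour 17.
U needs all of S (finishes hour 17); Q (finishes hour 9); R (finishes hour 10). That puts its earliest start at hour 17; it finishes at 17 + 9 = hour 26.
V waits on U (finishes hour 26), so it starts at hour 26 and finishes at 26 + 3 = hour 29.
After U (finishes hour 26), T can start at hour 26 and finishes at hour 29.
For P: R (finishes hour 10, plus 1-hour gap → hour 11); Q (finishes hour 9). Taking the maximum gives a start of hour 11, and it finishes at 11 + 5 = hour 16.
All tasks are finished once the last one completes. Finish times: P at 16, Q at 9, R at 10, S at 17, T at 29, U at 26, V at 29. The latest is hour 29.

29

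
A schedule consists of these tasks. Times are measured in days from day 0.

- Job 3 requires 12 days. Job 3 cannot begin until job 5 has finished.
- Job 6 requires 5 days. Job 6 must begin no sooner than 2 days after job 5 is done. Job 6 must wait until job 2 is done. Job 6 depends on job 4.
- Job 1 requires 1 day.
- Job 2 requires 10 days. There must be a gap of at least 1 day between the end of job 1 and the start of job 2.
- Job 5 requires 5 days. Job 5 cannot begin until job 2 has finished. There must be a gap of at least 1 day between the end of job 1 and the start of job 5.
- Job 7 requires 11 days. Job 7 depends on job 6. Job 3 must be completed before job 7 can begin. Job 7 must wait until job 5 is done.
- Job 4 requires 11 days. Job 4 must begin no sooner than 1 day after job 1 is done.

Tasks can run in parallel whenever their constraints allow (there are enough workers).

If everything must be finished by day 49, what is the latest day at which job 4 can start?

Nothing follows job 7; the deadline of day 49 is its only limit. It must start by 49 − 11 = day 38.
Since job 7 (must start by day 38) depends on it, job 6 must finish by day 38. Backing off its 5-day duration gives a latest start of day 33.
Job 4 must finish before job 6 (must start by day 33). With an 11-day duration, job 4 must start by 33 − 11 = day 22.

22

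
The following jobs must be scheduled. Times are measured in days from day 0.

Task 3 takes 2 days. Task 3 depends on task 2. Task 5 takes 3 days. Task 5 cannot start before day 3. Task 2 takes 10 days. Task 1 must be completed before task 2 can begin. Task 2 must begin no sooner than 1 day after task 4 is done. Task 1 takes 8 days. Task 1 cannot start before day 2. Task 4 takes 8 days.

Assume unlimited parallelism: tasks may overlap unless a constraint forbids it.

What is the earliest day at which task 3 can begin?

Task 4 can start immediately at day 0; it finishes at day 8.
Task 1 waits on its own release at day 2, so it starts at day 2 and finishes at 2 + 8 = day 10.
For task 2: task 1 (finishes day 10); task 4 (finishes day 8, plus 1-day gap → day 9). Taking the maximum gives a start of day 10, and it finishes at 10 + 10 = day 20.
Task 3 waits on task 2 (finishes day 20), so the earliest it can start is day 20.

20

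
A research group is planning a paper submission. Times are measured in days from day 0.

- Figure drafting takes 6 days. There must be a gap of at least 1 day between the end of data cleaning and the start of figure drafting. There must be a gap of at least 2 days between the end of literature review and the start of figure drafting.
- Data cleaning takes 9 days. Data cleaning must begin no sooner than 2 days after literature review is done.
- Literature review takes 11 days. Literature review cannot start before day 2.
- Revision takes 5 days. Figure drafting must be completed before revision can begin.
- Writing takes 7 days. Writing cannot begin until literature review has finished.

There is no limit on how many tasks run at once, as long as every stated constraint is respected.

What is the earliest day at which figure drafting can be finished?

31

After its own release at day 2, literature review can start at day 2 and finishes at day 13.
After literature review (finishes day 13, plus 2-day gap → day 15), data cleaning can start at day 15 and finishes at day 24.
Figure drafting cannot start until data cleaning (finishes day 24, plus 1-day gap → day 25); literature review (finishes day 13, plus 2-day gap → day 15). The controlling bound is day 25, so figure drafting finishes at 25 + 6 = day 31.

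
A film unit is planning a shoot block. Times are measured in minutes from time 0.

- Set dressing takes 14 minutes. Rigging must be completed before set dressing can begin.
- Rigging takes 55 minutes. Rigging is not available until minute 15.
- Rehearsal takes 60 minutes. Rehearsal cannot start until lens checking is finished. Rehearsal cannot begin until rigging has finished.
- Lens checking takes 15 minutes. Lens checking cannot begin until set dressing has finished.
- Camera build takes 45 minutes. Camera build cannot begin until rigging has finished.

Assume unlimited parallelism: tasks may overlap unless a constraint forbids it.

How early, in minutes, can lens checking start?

Rigging waits on its own release at minute 15, so it starts at minute 15 and finishes at 15 + 55 = minute 70.
After rigging (finishes minute 70), set dressing can start at minute 70 and finishes at minute 84.
Lens checking waits on set dressing (finishes minute 84), so the earliest it can start is minute 84.

84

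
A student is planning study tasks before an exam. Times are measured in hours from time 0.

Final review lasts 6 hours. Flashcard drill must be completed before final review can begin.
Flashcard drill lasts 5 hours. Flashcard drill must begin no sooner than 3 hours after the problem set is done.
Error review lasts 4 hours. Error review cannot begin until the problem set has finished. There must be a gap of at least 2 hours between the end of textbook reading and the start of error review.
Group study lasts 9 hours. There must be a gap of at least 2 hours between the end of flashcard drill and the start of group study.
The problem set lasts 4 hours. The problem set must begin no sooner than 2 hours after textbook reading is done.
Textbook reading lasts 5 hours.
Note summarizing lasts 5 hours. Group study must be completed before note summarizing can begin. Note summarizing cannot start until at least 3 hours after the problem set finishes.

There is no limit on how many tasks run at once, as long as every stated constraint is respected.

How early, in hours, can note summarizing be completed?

Textbook reading has no prerequisites, so it starts at hour 0 and finishes at hour 5.
The problem set waits on textbook reading (finishes hour 5, plus 2-hour gap → hour 7), so it starts at hour 7 and finishes at 7 + 4 = hour 11.
Flashcard drill cannot begin until the problem set (finishes hour 11, plus 3-hour gap → hour 14). It runs from hour 14 to 14 + 5 = hour 19.
After flashcard drill (finishes hour 19, plus 2-hour gap → hour 21), group study can start at hour 21 and finishes at hour 30.
Note summarizing cannot start until group study (finishes hour 30); the problem set (finishes hour 11, plus 3-hour gap → hour 14). The controlling bound is hour 30, so note summarizing finishes at 30 + 5 = hour 35.

35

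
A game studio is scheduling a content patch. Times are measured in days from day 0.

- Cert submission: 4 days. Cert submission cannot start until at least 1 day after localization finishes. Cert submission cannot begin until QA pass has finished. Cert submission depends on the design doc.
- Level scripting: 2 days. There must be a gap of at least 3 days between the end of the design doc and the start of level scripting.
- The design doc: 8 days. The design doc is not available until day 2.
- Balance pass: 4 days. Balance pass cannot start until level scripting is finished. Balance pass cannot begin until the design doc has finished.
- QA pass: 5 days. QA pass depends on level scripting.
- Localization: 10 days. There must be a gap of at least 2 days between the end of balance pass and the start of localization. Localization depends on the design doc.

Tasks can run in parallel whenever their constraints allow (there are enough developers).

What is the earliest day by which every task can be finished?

36

The design doc waits on its own release at day 2, so it starts at day 2 and finishes at 2 + 8 = day 10.
Level scripting waits on the design doc (finishes day 10, plus 3-day gap → day 13), so it starts at day 13 and finishes at 13 + 2 = day 15.
QA pass waits on level scripting (finishes day 15), so it starts at day 15 and finishes at 15 + 5 = day 20.
Balance pass needs all of level scripting (finishes day 15); the design doc (finishes day 10). That puts its earliest start at day 15; it finishes at 15 + 4 = day 19.
Localization cannot start until balance pass (finishes day 19, plus 2-day gap → day 21); the design doc (finishes day 10). The controlling bound is day 21, so localization finishes at 21 + 10 = day 31.
For cert submission: localization (finishes day 31, plus 1-day gap → day 32); QA pass (finishes day 20); the design doc (finishes day 10). Taking the maximum gives a start of day 32, and it finishes at 32 + 4 = day 36.
All tasks are finished once the last one completes. Finish times: The design doc at 10, Level scripting at 15, Balance pass at 19, Localization at 31, QA pass at 20, Cert submission at 36. The latest is day 36.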